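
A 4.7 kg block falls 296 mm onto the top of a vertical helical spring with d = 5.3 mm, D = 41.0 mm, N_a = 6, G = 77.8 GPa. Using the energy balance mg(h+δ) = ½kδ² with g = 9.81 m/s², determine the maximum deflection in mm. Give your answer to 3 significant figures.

40.9 mm

k = Gd⁴/(8D³N_a) = (77.8×10³)(5.3⁴)/(8·41.0³·6) = 18.556 N/mm
W = mg = 4.7 × 9.81 = 46.107 N
½kδ² − Wδ − Wh = 0 → δ = (W + √(W² + 2kWh))/k
δ = (46.107 + √(2125.9 + 506499))/18.556 = (46.107 + 713.18)/18.556 = 40.918 mm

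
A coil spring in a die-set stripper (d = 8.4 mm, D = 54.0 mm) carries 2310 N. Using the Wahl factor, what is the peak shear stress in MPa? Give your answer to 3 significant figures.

661 MPa

Spring index C = D/d = 54.0/8.4 = 6.4286
K_W = (4C−1)/(4C−4) + 0.615/C = 24.714/21.714 + 0.0957 = 1.2338
τ₀ = 8FD/(πd³) = 8·2310·54.0/(π·8.4³) = 997920/1862 = 535.93 MPa
τ_max = K·τ₀ = 1.2338 × 535.93 = 661.24 MPa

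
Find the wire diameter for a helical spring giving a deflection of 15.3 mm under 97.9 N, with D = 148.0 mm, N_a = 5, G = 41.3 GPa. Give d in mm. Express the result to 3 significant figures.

Required rate k = F/δ = 97.9/15.3 = 6.3987 N/mm
d = (8D³N_a·k / G)^(1/4) = (8·148.0³·5·6.3987 / (41.3×10³))^0.25
  = (20090)^0.25 = 11.9055 mm

11.9 mm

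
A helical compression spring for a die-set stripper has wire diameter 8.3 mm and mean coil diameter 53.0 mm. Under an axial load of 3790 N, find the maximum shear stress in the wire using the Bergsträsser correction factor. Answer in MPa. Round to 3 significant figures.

Spring index C = D/d = 53.0/8.3 = 6.3855
K_B = (4C+2)/(4C−3) = 27.542/22.542 = 1.2218
τ₀ = 8FD/(πd³) = 8·3790·53.0/(π·8.3³) = 1.60696e+06/1796.3 = 894.58 MPa
τ_max = K·τ₀ = 1.2218 × 894.58 = 1093 MPa

1090 MPa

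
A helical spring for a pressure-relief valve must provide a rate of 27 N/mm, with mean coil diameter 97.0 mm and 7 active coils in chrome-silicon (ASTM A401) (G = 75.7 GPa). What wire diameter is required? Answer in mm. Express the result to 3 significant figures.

11.6 mm

d = (8D³N_a·k / G)^(1/4) = (8·97.0³·7·27 / (75.7×10³))^0.25
  = (18229)^0.25 = 11.6196 mm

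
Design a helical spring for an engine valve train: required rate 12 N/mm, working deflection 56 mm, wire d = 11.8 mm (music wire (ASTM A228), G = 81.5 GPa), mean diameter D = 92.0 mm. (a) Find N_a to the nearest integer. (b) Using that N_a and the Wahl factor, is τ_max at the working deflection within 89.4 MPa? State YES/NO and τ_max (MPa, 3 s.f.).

(a) 21 coils; (b) NO, τ_max = 115 MPa

N_a = Gd⁴/(8D³k) = (81.5×10³)(11.8⁴)/(8·92.0³·12) = 21.14 → N_a = 21
Actual rate k = Gd⁴/(8D³·21) = 12.078 N/mm
Working load F = kδ = 12.078·56 = 676.4 N
C = 92.0/11.8 = 7.7966; K_W = (4C−1)/(4C−4)+0.615/C = 1.1892
τ_max = K_W·8FD/(πd³) = 1.1892·96.446 = 114.7 MPa
τ_max > 89.4 MPa → exceeds allowable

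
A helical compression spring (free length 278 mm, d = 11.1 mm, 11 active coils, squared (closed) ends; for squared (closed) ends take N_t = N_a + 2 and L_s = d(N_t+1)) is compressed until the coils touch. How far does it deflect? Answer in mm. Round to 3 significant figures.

N_t = 13; L_s = 11.1·14 = 155.4 mm
δ_solid = L₀ − L_s = 278 − 155.4 = 122.6 mm

123 mm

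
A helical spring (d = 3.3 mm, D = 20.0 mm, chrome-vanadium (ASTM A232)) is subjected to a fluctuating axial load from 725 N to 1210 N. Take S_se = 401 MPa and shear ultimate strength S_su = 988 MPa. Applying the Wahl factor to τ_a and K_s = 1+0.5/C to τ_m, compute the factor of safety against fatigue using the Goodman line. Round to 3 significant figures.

C = D/d = 20.0/3.3 = 6.0606; K_W = (4C−1)/(4C−4)+0.615/C = 1.2497; K_s = 1+0.5/C = 1.0825
F_a = (F_max−F_min)/2 = 242.5 N; F_m = (F_max+F_min)/2 = 967.5 N
τ_a = K_W·8F_aD/(πd³) = 1.2497 × 343.67 = 429.48 MPa
τ_m = K_s·8F_mD/(πd³) = 1.0825 × 1371.1 = 1484.3 MPa
Goodman: 1/n_f = τ_a/S_se + τ_m/S_su = 429.48/401 + 1484.3/988 = 1.07101 + 1.50228 = 2.5733
n_f = 1/2.5733 = 0.3886

0.389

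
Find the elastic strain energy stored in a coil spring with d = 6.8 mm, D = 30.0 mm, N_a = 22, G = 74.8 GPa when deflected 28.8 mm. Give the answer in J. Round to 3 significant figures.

k = Gd⁴/(8D³N_a) = (74.8×10³)(6.8⁴)/(8·30.0³·22) = 33.656 N/mm
U = ½kδ² = 0.5 × 33.656 × 28.8² = 13958 N·mm = 13.958 J

14.0 J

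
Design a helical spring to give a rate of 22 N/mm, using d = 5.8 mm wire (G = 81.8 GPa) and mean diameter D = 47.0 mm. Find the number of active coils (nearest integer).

5

N_a = Gd⁴/(8D³k) = (81.8×10³ × 5.8⁴)/(8 × 47.0³ × 22)
    = 9.25689e+07 / 1.82728e+07 = 5.066 → 5 coils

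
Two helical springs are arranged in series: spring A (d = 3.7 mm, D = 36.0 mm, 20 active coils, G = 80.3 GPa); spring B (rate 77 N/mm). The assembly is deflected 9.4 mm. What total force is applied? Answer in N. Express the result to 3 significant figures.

k_A = Gd⁴/(8D³N_a) = (80.3×10³)(3.7⁴)/(8·36.0³·20) = 2.016 N/mm
Series: 1/k_eq = 1/2.016 + 1/77 = 0.50901; k_eq = 1.9646 N/mm
F = k_eq·δ = 1.9646·9.4 = 18.467 N

18.5 N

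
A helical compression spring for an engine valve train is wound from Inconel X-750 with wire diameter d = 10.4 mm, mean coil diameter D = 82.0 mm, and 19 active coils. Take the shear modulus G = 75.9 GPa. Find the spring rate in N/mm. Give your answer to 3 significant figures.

k = Gd⁴/(8D³N_a) = (75.9×10³ × 10.4⁴) / (8 × 82.0³ × 19)
  = 8.87923e+08 / 8.38079e+07 = 10.595 N/mm

10.6 N/mm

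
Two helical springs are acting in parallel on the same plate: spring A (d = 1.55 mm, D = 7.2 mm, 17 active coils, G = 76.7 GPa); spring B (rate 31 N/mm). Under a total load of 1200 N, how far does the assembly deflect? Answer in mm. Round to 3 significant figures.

30.2 mm

k_A = Gd⁴/(8D³N_a) = (76.7×10³)(1.55⁴)/(8·7.2³·17) = 8.7214 N/mm
Parallel: k_eq = 8.7214 + 31 = 39.721 N/mm
δ = F/k_eq = 1200/39.721 = 30.21 mm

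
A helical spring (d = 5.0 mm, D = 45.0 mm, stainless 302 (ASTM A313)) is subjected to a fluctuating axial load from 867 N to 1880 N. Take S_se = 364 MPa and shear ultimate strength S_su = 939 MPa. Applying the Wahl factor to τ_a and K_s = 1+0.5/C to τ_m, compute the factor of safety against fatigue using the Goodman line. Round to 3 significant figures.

C = D/d = 45.0/5.0 = 9.0000; K_W = (4C−1)/(4C−4)+0.615/C = 1.1621; K_s = 1+0.5/C = 1.0556
F_a = (F_max−F_min)/2 = 506.5 N; F_m = (F_max+F_min)/2 = 1373.5 N
τ_a = K_W·8F_aD/(πd³) = 1.1621 × 464.32 = 539.58 MPa
τ_m = K_s·8F_mD/(πd³) = 1.0556 × 1259.1 = 1329.1 MPa
Goodman: 1/n_f = τ_a/S_se + τ_m/S_su = 539.58/364 + 1329.1/939 = 1.48237 + 1.41542 = 2.8978
n_f = 1/2.8978 = 0.3451

0.345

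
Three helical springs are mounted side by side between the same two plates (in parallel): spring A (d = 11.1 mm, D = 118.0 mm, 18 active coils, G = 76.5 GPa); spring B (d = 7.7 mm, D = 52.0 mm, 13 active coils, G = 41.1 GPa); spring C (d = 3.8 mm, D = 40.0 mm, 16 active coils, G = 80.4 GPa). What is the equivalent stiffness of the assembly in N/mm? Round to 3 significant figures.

k_A = Gd⁴/(8D³N_a) = (76.5×10³)(11.1⁴)/(8·118.0³·18) = 4.9085 N/mm
k_B = Gd⁴/(8D³N_a) = (41.1×10³)(7.7⁴)/(8·52.0³·13) = 9.8801 N/mm
k_C = Gd⁴/(8D³N_a) = (80.4×10³)(3.8⁴)/(8·40.0³·16) = 2.0464 N/mm
Parallel: k_eq = 4.9085 + 9.8801 + 2.0464 = 16.835 N/mm

16.8 N/mm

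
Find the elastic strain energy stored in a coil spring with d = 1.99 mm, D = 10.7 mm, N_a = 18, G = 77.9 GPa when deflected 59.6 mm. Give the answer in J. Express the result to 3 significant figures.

k = Gd⁴/(8D³N_a) = (77.9×10³)(1.99⁴)/(8·10.7³·18) = 6.9253 N/mm
U = ½kδ² = 0.5 × 6.9253 × 59.6² = 12300 N·mm = 12.3 J

12.3 J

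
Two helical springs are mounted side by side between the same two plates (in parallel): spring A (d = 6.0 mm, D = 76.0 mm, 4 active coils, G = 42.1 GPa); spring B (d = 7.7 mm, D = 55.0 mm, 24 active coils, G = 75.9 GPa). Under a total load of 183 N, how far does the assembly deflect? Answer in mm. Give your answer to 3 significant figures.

k_A = Gd⁴/(8D³N_a) = (42.1×10³)(6.0⁴)/(8·76.0³·4) = 3.8842 N/mm
k_B = Gd⁴/(8D³N_a) = (75.9×10³)(7.7⁴)/(8·55.0³·24) = 8.3525 N/mm
Parallel: k_eq = 3.8842 + 8.3525 = 12.237 N/mm
δ = F/k_eq = 183/12.237 = 14.955 mm

15.0 mm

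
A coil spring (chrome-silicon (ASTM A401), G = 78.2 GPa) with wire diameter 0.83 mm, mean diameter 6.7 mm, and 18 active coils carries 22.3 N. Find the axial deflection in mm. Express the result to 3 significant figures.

k = Gd⁴/(8D³N_a) = (78.2×10³)(0.83⁴)/(8·6.7³·18) = 0.8569 N/mm
δ = F/k = 22.3 / 0.8569 = 26.024 mm

26.0 mm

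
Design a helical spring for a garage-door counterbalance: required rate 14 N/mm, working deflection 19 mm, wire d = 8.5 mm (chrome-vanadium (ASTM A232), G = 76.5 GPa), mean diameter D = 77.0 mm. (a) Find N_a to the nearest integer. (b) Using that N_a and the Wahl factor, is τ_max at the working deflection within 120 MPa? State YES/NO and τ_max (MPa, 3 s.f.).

(a) 8 coils; (b) YES, τ_max = 96.3 MPa

N_a = Gd⁴/(8D³k) = (76.5×10³)(8.5⁴)/(8·77.0³·14) = 7.81 → N_a = 8
Actual rate k = Gd⁴/(8D³·8) = 13.667 N/mm
Working load F = kδ = 13.667·19 = 259.68 N
C = 77.0/8.5 = 9.0588; K_W = (4C−1)/(4C−4)+0.615/C = 1.1610
τ_max = K_W·8FD/(πd³) = 1.1610·82.911 = 96.256 MPa
τ_max ≤ 120 MPa → acceptable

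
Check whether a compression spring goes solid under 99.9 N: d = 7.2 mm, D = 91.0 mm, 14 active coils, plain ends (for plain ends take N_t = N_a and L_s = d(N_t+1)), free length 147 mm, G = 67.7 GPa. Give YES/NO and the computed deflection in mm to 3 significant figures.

k = Gd⁴/(8D³N_a) = (67.7×10³)(7.2⁴)/(8·91.0³·14) = 2.1556 N/mm
N_t = 14; L_s = 7.2·15 = 108 mm; δ_solid = L₀ − L_s = 147 − 108 = 39 mm
δ = F/k = 99.9/2.1556 = 46.344 mm
δ ≥ δ_solid → spring goes solid

YES, δ = 46.3 mm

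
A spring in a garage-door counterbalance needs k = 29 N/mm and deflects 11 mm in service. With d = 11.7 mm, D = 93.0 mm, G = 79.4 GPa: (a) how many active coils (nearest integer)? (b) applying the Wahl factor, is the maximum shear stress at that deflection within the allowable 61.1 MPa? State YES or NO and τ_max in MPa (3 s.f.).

N_a = Gd⁴/(8D³k) = (79.4×10³)(11.7⁴)/(8·93.0³·29) = 7.973 → N_a = 8
Actual rate k = Gd⁴/(8D³·8) = 28.902 N/mm
Working load F = kδ = 28.902·11 = 317.93 N
C = 93.0/11.7 = 7.9487; K_W = (4C−1)/(4C−4)+0.615/C = 1.1853
τ_max = K_W·8FD/(πd³) = 1.1853·47.01 = 55.722 MPa
τ_max ≤ 61.1 MPa → acceptable

(a) 8 coils; (b) YES, τ_max = 55.7 MPa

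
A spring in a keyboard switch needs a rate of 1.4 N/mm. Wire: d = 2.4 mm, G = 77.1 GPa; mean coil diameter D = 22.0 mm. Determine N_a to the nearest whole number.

21

N_a = Gd⁴/(8D³k) = (77.1×10³ × 2.4⁴)/(8 × 22.0³ × 1.4)
    = 2.55799e+06 / 119258 = 21.45 → 21 coils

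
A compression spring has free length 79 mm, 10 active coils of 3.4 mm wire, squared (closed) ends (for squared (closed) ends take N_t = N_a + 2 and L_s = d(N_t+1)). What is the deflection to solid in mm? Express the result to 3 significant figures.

N_t = 12; L_s = 3.4·13 = 44.2 mm
δ_solid = L₀ − L_s = 79 − 44.2 = 34.8 mm

34.8 mm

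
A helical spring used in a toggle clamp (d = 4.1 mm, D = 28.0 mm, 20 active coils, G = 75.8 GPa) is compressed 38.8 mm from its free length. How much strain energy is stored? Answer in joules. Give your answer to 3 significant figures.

4.59 J

k = Gd⁴/(8D³N_a) = (75.8×10³)(4.1⁴)/(8·28.0³·20) = 6.0983 N/mm
U = ½kδ² = 0.5 × 6.0983 × 38.8² = 4590.3 N·mm = 4.5903 J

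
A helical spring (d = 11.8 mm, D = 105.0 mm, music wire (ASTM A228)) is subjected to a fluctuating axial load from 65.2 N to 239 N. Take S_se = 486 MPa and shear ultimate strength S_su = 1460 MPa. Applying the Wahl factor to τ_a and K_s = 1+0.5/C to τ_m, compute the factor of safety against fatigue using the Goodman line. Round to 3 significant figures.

C = D/d = 105.0/11.8 = 8.8983; K_W = (4C−1)/(4C−4)+0.615/C = 1.1641; K_s = 1+0.5/C = 1.0562
F_a = (F_max−F_min)/2 = 86.9 N; F_m = (F_max+F_min)/2 = 152.1 N
τ_a = K_W·8F_aD/(πd³) = 1.1641 × 14.142 = 16.462 MPa
τ_m = K_s·8F_mD/(πd³) = 1.0562 × 24.752 = 26.143 MPa
Goodman: 1/n_f = τ_a/S_se + τ_m/S_su = 16.462/486 + 26.143/1460 = 0.03387 + 0.01791 = 0.051779
n_f = 1/0.051779 = 19.31

19.3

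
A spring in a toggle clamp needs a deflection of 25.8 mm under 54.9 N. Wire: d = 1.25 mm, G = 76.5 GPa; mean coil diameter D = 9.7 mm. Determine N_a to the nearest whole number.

Required rate k = F/δ = 54.9/25.8 = 2.1279 N/mm
N_a = Gd⁴/(8D³k) = (76.5×10³ × 1.25⁴)/(8 × 9.7³ × 2.1279)
    = 186768 / 15536.7 = 12.02 → 12 coils

12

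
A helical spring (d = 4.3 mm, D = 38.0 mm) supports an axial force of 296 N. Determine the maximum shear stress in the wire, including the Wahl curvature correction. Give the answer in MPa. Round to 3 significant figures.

420 MPa

Spring index C = D/d = 38.0/4.3 = 8.8372
K_W = (4C−1)/(4C−4) + 0.615/C = 34.349/31.349 + 0.0696 = 1.1653
τ₀ = 8FD/(πd³) = 8·296·38.0/(π·4.3³) = 89984/249.78 = 360.26 MPa
τ_max = K·τ₀ = 1.1653 × 360.26 = 419.8 MPa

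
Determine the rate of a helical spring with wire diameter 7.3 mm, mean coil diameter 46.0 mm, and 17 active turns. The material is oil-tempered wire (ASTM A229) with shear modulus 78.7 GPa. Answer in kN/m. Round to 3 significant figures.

k = Gd⁴/(8D³N_a) = (78.7×10³ × 7.3⁴) / (8 × 46.0³ × 17)
  = 2.23494e+08 / 1.32377e+07 = 16.883 N/mm

16.9 kN/m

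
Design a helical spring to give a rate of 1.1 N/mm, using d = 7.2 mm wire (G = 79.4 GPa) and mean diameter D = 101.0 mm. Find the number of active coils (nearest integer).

N_a = Gd⁴/(8D³k) = (79.4×10³ × 7.2⁴)/(8 × 101.0³ × 1.1)
    = 2.13378e+08 / 9.06665e+06 = 23.53 → 24 coils

24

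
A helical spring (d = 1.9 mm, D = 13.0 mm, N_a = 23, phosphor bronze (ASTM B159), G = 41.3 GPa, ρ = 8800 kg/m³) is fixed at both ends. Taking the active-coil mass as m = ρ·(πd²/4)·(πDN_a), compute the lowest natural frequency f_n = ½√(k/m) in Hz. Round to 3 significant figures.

k = Gd⁴/(8D³N_a) = (41.3×10³)(1.9⁴)/(8·13.0³·23) = 1.3314 N/mm = 1331.4 N/m
Wire length L = πDN_a = π·13.0·23 = 939.34 mm
m = ρ·(πd²/4)·L = 8800 × 2.8353×10⁻⁶ m² × 0.93934 m = 0.023437 kg
f_n = ½√(k/m) = 0.5·√(1331.4/0.023437) = 0.5·√(56809) = 119.17 Hz

119 Hz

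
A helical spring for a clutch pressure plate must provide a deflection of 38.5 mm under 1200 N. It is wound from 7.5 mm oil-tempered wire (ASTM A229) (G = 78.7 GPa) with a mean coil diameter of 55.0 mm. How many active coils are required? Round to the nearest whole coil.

6

Required rate k = F/δ = 1200/38.5 = 31.169 N/mm
N_a = Gd⁴/(8D³k) = (78.7×10³ × 7.5⁴)/(8 × 55.0³ × 31.169)
    = 2.49012e+08 / 4.14857e+07 = 6.002 → 6 coils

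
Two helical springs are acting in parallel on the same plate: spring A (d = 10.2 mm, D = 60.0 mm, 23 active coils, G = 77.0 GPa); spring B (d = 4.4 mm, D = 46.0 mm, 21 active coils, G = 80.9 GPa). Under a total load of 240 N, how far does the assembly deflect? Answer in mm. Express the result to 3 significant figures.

k_A = Gd⁴/(8D³N_a) = (77.0×10³)(10.2⁴)/(8·60.0³·23) = 20.971 N/mm
k_B = Gd⁴/(8D³N_a) = (80.9×10³)(4.4⁴)/(8·46.0³·21) = 1.8543 N/mm
Parallel: k_eq = 20.971 + 1.8543 = 22.825 N/mm
δ = F/k_eq = 240/22.825 = 10.515 mm

10.5 mm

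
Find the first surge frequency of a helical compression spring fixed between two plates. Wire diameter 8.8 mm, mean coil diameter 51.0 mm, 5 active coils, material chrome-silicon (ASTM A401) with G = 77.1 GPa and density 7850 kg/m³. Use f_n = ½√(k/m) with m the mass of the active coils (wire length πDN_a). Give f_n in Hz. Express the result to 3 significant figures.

k = Gd⁴/(8D³N_a) = (77.1×10³)(8.8⁴)/(8·51.0³·5) = 87.139 N/mm = 87139 N/m
Wire length L = πDN_a = π·51.0·5 = 801.11 mm
m = ρ·(πd²/4)·L = 7850 × 60.821×10⁻⁶ m² × 0.80111 m = 0.38249 kg
f_n = ½√(k/m) = 0.5·√(87139/0.38249) = 0.5·√(2.2782e+05) = 238.65 Hz

239 Hz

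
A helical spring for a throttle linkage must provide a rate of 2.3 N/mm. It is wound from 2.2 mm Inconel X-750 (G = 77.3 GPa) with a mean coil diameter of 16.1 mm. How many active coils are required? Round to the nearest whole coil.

24

N_a = Gd⁴/(8D³k) = (77.3×10³ × 2.2⁴)/(8 × 16.1³ × 2.3)
    = 1.8108e+06 / 76788.4 = 23.58 → 24 coils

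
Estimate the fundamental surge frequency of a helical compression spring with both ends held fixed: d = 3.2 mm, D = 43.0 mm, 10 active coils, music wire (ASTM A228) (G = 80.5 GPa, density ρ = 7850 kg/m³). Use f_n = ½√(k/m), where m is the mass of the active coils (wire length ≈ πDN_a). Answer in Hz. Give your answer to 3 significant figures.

k = Gd⁴/(8D³N_a) = (80.5×10³)(3.2⁴)/(8·43.0³·10) = 1.3271 N/mm = 1327.1 N/m
Wire length L = πDN_a = π·43.0·10 = 1350.9 mm
m = ρ·(πd²/4)·L = 7850 × 8.0425×10⁻⁶ m² × 1.3509 m = 0.085286 kg
f_n = ½√(k/m) = 0.5·√(1327.1/0.085286) = 0.5·√(15560) = 62.371 Hz

62.4 Hz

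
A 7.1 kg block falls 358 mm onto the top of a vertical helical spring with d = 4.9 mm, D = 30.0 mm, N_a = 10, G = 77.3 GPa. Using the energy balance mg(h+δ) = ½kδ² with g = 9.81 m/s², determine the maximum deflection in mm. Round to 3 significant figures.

k = Gd⁴/(8D³N_a) = (77.3×10³)(4.9⁴)/(8·30.0³·10) = 20.631 N/mm
W = mg = 7.1 × 9.81 = 69.651 N
½kδ² − Wδ − Wh = 0 → δ = (W + √(W² + 2kWh))/k
δ = (69.651 + √(4851.3 + 1.02885e+06))/20.631 = (69.651 + 1016.7)/20.631 = 52.658 mm

52.7 mm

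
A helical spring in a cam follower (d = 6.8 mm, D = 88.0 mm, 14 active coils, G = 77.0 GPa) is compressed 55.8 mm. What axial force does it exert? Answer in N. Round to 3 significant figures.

k = Gd⁴/(8D³N_a) = (77.0×10³)(6.8⁴)/(8·88.0³·14) = 2.1571 N/mm
F = k·δ = 2.1571 × 55.8 = 120.36 N

120 N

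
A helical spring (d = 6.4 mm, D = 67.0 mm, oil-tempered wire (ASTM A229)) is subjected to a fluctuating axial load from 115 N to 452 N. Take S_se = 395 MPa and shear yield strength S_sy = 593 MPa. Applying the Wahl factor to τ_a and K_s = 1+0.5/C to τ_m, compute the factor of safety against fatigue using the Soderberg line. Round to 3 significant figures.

C = D/d = 67.0/6.4 = 10.4688; K_W = (4C−1)/(4C−4)+0.615/C = 1.1380; K_s = 1+0.5/C = 1.0478
F_a = (F_max−F_min)/2 = 168.5 N; F_m = (F_max+F_min)/2 = 283.5 N
τ_a = K_W·8F_aD/(πd³) = 1.1380 × 109.67 = 124.8 MPa
τ_m = K_s·8F_mD/(πd³) = 1.0478 × 184.51 = 193.33 MPa
Soderberg: 1/n_f = τ_a/S_se + τ_m/S_sy = 124.8/395 + 193.33/593 = 0.31594 + 0.32601 = 0.64195
n_f = 1/0.64195 = 1.558

1.56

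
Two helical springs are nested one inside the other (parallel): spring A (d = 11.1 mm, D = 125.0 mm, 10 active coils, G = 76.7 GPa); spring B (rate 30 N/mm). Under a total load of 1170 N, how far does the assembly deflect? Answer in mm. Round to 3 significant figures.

31.2 mm

k_A = Gd⁴/(8D³N_a) = (76.7×10³)(11.1⁴)/(8·125.0³·10) = 7.4519 N/mm
Parallel: k_eq = 7.4519 + 30 = 37.452 N/mm
δ = F/k_eq = 1170/37.452 = 31.24 mm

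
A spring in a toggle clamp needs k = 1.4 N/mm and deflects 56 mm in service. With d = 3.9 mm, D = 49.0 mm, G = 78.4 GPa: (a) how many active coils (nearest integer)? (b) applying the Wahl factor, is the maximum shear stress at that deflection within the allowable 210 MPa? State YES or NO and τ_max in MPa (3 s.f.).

(a) 14 coils; (b) YES, τ_max = 181 MPa

N_a = Gd⁴/(8D³k) = (78.4×10³)(3.9⁴)/(8·49.0³·1.4) = 13.76 → N_a = 14
Actual rate k = Gd⁴/(8D³·14) = 1.3765 N/mm
Working load F = kδ = 1.3765·56 = 77.083 N
C = 49.0/3.9 = 12.5641; K_W = (4C−1)/(4C−4)+0.615/C = 1.1138
τ_max = K_W·8FD/(πd³) = 1.1138·162.14 = 180.6 MPa
τ_max ≤ 210 MPa → acceptable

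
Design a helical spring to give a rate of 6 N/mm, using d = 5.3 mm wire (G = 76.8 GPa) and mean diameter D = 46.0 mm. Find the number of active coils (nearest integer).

13

N_a = Gd⁴/(8D³k) = (76.8×10³ × 5.3⁴)/(8 × 46.0³ × 6)
    = 6.05989e+07 / 4.67213e+06 = 12.97 → 13 coils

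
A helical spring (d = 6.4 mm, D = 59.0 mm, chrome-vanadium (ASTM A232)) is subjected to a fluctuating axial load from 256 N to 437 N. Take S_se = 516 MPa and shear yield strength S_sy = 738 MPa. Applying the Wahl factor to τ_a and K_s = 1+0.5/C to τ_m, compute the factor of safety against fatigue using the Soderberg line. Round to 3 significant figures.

2.50

C = D/d = 59.0/6.4 = 9.2188; K_W = (4C−1)/(4C−4)+0.615/C = 1.1580; K_s = 1+0.5/C = 1.0542
F_a = (F_max−F_min)/2 = 90.5 N; F_m = (F_max+F_min)/2 = 346.5 N
τ_a = K_W·8F_aD/(πd³) = 1.1580 × 51.868 = 60.062 MPa
τ_m = K_s·8F_mD/(πd³) = 1.0542 × 198.59 = 209.36 MPa
Soderberg: 1/n_f = τ_a/S_se + τ_m/S_sy = 60.062/516 + 209.36/738 = 0.11640 + 0.28369 = 0.40008
n_f = 1/0.40008 = 2.499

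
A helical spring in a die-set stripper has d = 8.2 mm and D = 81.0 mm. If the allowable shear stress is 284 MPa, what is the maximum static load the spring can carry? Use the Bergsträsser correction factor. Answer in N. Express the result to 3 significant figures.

668 N

C = D/d = 81.0/8.2 = 9.8780
K_B = (4C+2)/(4C−3) = 41.512/36.512 = 1.1369
τ_max = K·8FD/(πd³) → F_max = τ_allow·πd³/(8DK)
F_max = 284·π·8.2³/(8·81.0·1.1369) = 4.9194e+05/736.74 = 667.72 N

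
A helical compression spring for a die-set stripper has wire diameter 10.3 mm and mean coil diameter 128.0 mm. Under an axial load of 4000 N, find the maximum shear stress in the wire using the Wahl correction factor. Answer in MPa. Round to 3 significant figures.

Spring index C = D/d = 128.0/10.3 = 12.4272
K_W = (4C−1)/(4C−4) + 0.615/C = 48.709/45.709 + 0.0495 = 1.1151
τ₀ = 8FD/(πd³) = 8·4000·128.0/(π·10.3³) = 4.096e+06/3432.9 = 1193.2 MPa
τ_max = K·τ₀ = 1.1151 × 1193.2 = 1330.5 MPa

1330 MPa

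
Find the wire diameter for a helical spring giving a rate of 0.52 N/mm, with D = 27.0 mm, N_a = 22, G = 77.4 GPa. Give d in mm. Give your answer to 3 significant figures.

2.20 mm

d = (8D³N_a·k / G)^(1/4) = (8·27.0³·22·0.52 / (77.4×10³))^0.25
  = (23.274)^0.25 = 2.1964 mm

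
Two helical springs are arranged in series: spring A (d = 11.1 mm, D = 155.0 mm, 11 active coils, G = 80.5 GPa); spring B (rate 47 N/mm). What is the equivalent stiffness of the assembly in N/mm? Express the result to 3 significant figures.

k_A = Gd⁴/(8D³N_a) = (80.5×10³)(11.1⁴)/(8·155.0³·11) = 3.7292 N/mm
Series: 1/k_eq = 1/3.7292 + 1/47 = 0.28943; k_eq = 3.455 N/mm

3.46 N/mm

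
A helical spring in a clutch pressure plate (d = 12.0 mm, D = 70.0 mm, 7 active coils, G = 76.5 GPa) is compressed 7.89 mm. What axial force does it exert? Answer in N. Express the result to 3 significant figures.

652 N

k = Gd⁴/(8D³N_a) = (76.5×10³)(12.0⁴)/(8·70.0³·7) = 82.586 N/mm
F = k·δ = 82.586 × 7.89 = 651.6 N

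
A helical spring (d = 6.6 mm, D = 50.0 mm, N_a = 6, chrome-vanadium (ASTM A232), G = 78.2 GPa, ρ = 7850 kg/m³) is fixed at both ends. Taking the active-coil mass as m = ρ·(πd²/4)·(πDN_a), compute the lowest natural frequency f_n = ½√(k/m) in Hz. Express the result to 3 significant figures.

156 Hz

k = Gd⁴/(8D³N_a) = (78.2×10³)(6.6⁴)/(8·50.0³·6) = 24.73 N/mm = 24730 N/m
Wire length L = πDN_a = π·50.0·6 = 942.48 mm
m = ρ·(πd²/4)·L = 7850 × 34.212×10⁻⁶ m² × 0.94248 m = 0.25312 kg
f_n = ½√(k/m) = 0.5·√(24730/0.25312) = 0.5·√(97704) = 156.29 Hz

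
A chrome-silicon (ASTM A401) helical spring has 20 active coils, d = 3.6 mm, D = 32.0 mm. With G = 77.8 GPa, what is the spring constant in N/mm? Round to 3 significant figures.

k = Gd⁴/(8D³N_a) = (77.8×10³ × 3.6⁴) / (8 × 32.0³ × 20)
  = 1.30674e+07 / 5.24288e+06 = 2.4924 N/mm

2.49 N/mm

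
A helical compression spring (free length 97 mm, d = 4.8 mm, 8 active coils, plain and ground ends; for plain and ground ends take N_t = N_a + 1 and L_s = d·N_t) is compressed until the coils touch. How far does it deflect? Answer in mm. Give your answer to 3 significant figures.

53.8 mm

N_t = 9; L_s = 4.8·9 = 43.2 mm
δ_solid = L₀ − L_s = 97 − 43.2 = 53.8 mm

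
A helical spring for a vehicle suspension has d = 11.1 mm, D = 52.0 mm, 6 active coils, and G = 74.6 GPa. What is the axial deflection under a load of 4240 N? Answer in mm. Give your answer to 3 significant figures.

k = Gd⁴/(8D³N_a) = (74.6×10³)(11.1⁴)/(8·52.0³·6) = 167.8 N/mm
δ = F/k = 4240 / 167.8 = 25.269 mm

25.3 mm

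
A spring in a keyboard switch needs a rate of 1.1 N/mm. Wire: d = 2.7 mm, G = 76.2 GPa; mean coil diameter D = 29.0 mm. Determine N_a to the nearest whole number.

19

N_a = Gd⁴/(8D³k) = (76.2×10³ × 2.7⁴)/(8 × 29.0³ × 1.1)
    = 4.04958e+06 / 214623 = 18.87 → 19 coils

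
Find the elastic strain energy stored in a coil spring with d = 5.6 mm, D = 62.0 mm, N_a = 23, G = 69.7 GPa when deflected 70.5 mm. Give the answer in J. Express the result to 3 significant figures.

k = Gd⁴/(8D³N_a) = (69.7×10³)(5.6⁴)/(8·62.0³·23) = 1.5631 N/mm
U = ½kδ² = 0.5 × 1.5631 × 70.5² = 3884.5 N·mm = 3.8845 J

3.88 J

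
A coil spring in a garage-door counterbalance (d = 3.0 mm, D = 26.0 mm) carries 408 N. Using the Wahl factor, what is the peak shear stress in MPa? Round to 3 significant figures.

1170 MPa

Spring index C = D/d = 26.0/3.0 = 8.6667
K_W = (4C−1)/(4C−4) + 0.615/C = 33.667/30.667 + 0.0710 = 1.1688
τ₀ = 8FD/(πd³) = 8·408·26.0/(π·3.0³) = 84864/84.823 = 1000.5 MPa
τ_max = K·τ₀ = 1.1688 × 1000.5 = 1169.4 MPa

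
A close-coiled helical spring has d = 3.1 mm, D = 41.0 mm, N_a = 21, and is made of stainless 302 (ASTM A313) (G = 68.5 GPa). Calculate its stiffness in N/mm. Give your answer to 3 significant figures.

0.546 N/mm

k = Gd⁴/(8D³N_a) = (68.5×10³ × 3.1⁴) / (8 × 41.0³ × 21)
  = 6.32612e+06 / 1.15787e+07 = 0.54636 N/mm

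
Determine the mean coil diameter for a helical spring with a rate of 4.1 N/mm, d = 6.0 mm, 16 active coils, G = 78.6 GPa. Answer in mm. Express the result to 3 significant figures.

57.9 mm

D = (Gd⁴/(8N_a·k))^(1/3) = (78.6×10³·6.0⁴/(8·16·4.1))^(1/3)
  = (194104)^(1/3) = 57.8999 mm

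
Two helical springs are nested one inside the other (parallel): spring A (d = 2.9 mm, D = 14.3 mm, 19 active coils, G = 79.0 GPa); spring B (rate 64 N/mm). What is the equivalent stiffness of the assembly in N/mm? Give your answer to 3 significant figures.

76.6 N/mm

k_A = Gd⁴/(8D³N_a) = (79.0×10³)(2.9⁴)/(8·14.3³·19) = 12.571 N/mm
Parallel: k_eq = 12.571 + 64 = 76.571 N/mm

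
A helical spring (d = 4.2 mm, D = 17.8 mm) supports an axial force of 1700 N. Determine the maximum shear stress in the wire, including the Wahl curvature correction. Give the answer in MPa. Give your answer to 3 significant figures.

Spring index C = D/d = 17.8/4.2 = 4.2381
K_W = (4C−1)/(4C−4) + 0.615/C = 15.952/12.952 + 0.1451 = 1.3767
τ₀ = 8FD/(πd³) = 8·1700·17.8/(π·4.2³) = 242080/232.75 = 1040.1 MPa
τ_max = K·τ₀ = 1.3767 × 1040.1 = 1431.9 MPa

1430 MPa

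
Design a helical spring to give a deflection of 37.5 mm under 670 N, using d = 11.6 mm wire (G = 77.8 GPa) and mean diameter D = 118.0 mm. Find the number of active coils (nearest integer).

Required rate k = F/δ = 670/37.5 = 17.867 N/mm
N_a = Gd⁴/(8D³k) = (77.8×10³ × 11.6⁴)/(8 × 118.0³ × 17.867)
    = 1.40868e+09 / 2.34844e+08 = 5.998 → 6 coils

6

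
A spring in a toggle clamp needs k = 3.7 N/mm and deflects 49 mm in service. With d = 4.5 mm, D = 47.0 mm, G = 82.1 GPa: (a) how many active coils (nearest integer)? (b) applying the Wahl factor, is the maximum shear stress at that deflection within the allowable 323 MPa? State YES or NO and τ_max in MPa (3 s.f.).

(a) 11 coils; (b) YES, τ_max = 270 MPa

N_a = Gd⁴/(8D³k) = (82.1×10³)(4.5⁴)/(8·47.0³·3.7) = 10.95 → N_a = 11
Actual rate k = Gd⁴/(8D³·11) = 3.6848 N/mm
Working load F = kδ = 3.6848·49 = 180.56 N
C = 47.0/4.5 = 10.4444; K_W = (4C−1)/(4C−4)+0.615/C = 1.1383
τ_max = K_W·8FD/(πd³) = 1.1383·237.14 = 269.94 MPa
τ_max ≤ 323 MPa → acceptable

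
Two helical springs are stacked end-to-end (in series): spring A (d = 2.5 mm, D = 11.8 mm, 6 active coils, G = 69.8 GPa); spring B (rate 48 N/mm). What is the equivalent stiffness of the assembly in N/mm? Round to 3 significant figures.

k_A = Gd⁴/(8D³N_a) = (69.8×10³)(2.5⁴)/(8·11.8³·6) = 34.572 N/mm
Series: 1/k_eq = 1/34.572 + 1/48 = 0.049758; k_eq = 20.097 N/mm

20.1 N/mm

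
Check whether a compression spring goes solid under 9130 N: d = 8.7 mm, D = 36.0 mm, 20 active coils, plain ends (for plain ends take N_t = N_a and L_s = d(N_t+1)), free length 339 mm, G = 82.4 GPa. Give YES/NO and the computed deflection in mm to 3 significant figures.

k = Gd⁴/(8D³N_a) = (82.4×10³)(8.7⁴)/(8·36.0³·20) = 63.238 N/mm
N_t = 20; L_s = 8.7·21 = 182.7 mm; δ_solid = L₀ − L_s = 339 − 182.7 = 156.3 mm
δ = F/k = 9130/63.238 = 144.38 mm
δ < δ_solid → spring does not go solid

NO, δ = 144 mm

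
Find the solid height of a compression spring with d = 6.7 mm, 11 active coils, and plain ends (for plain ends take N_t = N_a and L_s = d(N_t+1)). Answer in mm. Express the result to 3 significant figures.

plain ends: N_t = N_a = 11
L_s = d·(N_t+1) = 6.7 × 12 = 80.4 mm

80.4 mm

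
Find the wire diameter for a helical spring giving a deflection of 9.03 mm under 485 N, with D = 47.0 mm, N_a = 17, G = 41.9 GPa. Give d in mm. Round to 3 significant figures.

Required rate k = F/δ = 485/9.03 = 53.71 N/mm
d = (8D³N_a·k / G)^(1/4) = (8·47.0³·17·53.71 / (41.9×10³))^0.25
  = (18100)^0.25 = 11.5989 mm

11.6 mm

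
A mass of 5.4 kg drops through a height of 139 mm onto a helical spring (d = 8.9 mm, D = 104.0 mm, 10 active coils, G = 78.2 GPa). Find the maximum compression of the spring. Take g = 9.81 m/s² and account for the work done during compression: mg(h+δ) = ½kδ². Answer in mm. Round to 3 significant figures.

62.6 mm

k = Gd⁴/(8D³N_a) = (78.2×10³)(8.9⁴)/(8·104.0³·10) = 5.4523 N/mm
W = mg = 5.4 × 9.81 = 52.974 N
½kδ² − Wδ − Wh = 0 → δ = (W + √(W² + 2kWh))/k
δ = (52.974 + √(2806.2 + 80294.2))/5.4523 = (52.974 + 288.27)/5.4523 = 62.588 mm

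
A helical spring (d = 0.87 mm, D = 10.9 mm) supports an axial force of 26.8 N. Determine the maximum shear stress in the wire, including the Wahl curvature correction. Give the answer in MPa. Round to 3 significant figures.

Spring index C = D/d = 10.9/0.87 = 12.5287
K_W = (4C−1)/(4C−4) + 0.615/C = 49.115/46.115 + 0.0491 = 1.1141
τ₀ = 8FD/(πd³) = 8·26.8·10.9/(π·0.87³) = 2336.96/2.0687 = 1129.6 MPa
τ_max = K·τ₀ = 1.1141 × 1129.6 = 1258.6 MPa

1260 MPa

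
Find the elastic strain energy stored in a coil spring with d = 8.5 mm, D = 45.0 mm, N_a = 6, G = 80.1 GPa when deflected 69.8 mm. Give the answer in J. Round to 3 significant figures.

k = Gd⁴/(8D³N_a) = (80.1×10³)(8.5⁴)/(8·45.0³·6) = 95.594 N/mm
U = ½kδ² = 0.5 × 95.594 × 69.8² = 2.3287e+05 N·mm = 232.87 J

233 J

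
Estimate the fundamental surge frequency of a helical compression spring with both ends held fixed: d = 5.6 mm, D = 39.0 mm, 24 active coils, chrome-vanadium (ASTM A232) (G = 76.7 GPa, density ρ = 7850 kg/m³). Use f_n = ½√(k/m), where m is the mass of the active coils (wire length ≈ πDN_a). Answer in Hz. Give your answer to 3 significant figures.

k = Gd⁴/(8D³N_a) = (76.7×10³)(5.6⁴)/(8·39.0³·24) = 6.623 N/mm = 6623 N/m
Wire length L = πDN_a = π·39.0·24 = 2940.5 mm
m = ρ·(πd²/4)·L = 7850 × 24.63×10⁻⁶ m² × 2.9405 m = 0.56854 kg
f_n = ½√(k/m) = 0.5·√(6623/0.56854) = 0.5·√(11649) = 53.965 Hz

54.0 Hz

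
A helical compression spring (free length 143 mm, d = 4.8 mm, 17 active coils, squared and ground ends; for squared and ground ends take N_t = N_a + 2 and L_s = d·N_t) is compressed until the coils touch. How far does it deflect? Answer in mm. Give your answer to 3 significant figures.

51.8 mm

N_t = 19; L_s = 4.8·19 = 91.2 mm
δ_solid = L₀ − L_s = 143 − 91.2 = 51.8 mm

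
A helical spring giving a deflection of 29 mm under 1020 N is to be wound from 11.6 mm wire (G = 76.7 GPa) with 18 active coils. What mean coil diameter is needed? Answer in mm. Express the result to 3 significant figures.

Required rate k = F/δ = 1020/29 = 35.172 N/mm
D = (Gd⁴/(8N_a·k))^(1/3) = (76.7×10³·11.6⁴/(8·18·35.172))^(1/3)
  = (274197)^(1/3) = 64.9662 mm

65.0 mm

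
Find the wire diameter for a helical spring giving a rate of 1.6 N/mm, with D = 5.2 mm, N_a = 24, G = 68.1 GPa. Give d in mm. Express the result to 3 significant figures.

0.892 mm

d = (8D³N_a·k / G)^(1/4) = (8·5.2³·24·1.6 / (68.1×10³))^0.25
  = (0.63428)^0.25 = 0.8924 mm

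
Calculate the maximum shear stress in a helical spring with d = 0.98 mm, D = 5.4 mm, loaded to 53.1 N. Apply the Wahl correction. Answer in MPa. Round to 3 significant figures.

Spring index C = D/d = 5.4/0.98 = 5.5102
K_W = (4C−1)/(4C−4) + 0.615/C = 21.041/18.041 + 0.1116 = 1.2779
τ₀ = 8FD/(πd³) = 8·53.1·5.4/(π·0.98³) = 2293.92/2.9568 = 775.8 MPa
τ_max = K·τ₀ = 1.2779 × 775.8 = 991.4 MPa

991 MPa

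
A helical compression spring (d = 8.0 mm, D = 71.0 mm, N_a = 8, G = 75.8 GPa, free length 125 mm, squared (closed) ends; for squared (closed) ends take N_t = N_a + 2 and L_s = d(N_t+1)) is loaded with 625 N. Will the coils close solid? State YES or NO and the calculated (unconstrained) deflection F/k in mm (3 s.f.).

k = Gd⁴/(8D³N_a) = (75.8×10³)(8.0⁴)/(8·71.0³·8) = 13.554 N/mm
N_t = 10; L_s = 8.0·11 = 88 mm; δ_solid = L₀ − L_s = 125 − 88 = 37 mm
δ = F/k = 625/13.554 = 46.111 mm
δ ≥ δ_solid → spring goes solid

YES, δ = 46.1 mm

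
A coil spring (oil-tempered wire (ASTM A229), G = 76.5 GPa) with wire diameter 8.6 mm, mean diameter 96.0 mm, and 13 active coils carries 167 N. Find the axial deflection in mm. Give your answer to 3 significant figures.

k = Gd⁴/(8D³N_a) = (76.5×10³)(8.6⁴)/(8·96.0³·13) = 4.5479 N/mm
δ = F/k = 167 / 4.5479 = 36.72 mm

36.7 mm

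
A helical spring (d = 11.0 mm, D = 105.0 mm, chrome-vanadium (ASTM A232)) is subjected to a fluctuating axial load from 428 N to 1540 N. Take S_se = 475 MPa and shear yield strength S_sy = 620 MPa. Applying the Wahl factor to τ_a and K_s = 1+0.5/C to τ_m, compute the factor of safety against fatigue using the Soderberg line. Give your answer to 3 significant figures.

C = D/d = 105.0/11.0 = 9.5455; K_W = (4C−1)/(4C−4)+0.615/C = 1.1522; K_s = 1+0.5/C = 1.0524
F_a = (F_max−F_min)/2 = 556 N; F_m = (F_max+F_min)/2 = 984 N
τ_a = K_W·8F_aD/(πd³) = 1.1522 × 111.69 = 128.69 MPa
τ_m = K_s·8F_mD/(πd³) = 1.0524 × 197.67 = 208.03 MPa
Soderberg: 1/n_f = τ_a/S_se + τ_m/S_sy = 128.69/475 + 208.03/620 = 0.27093 + 0.33553 = 0.60646
n_f = 1/0.60646 = 1.649

1.65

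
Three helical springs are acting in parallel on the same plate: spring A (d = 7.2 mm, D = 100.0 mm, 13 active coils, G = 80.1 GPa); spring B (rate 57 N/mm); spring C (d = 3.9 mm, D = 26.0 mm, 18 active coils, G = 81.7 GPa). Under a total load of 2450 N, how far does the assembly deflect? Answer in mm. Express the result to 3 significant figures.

36.8 mm

k_A = Gd⁴/(8D³N_a) = (80.1×10³)(7.2⁴)/(8·100.0³·13) = 2.0698 N/mm
k_C = Gd⁴/(8D³N_a) = (81.7×10³)(3.9⁴)/(8·26.0³·18) = 7.4679 N/mm
Parallel: k_eq = 2.0698 + 57 + 7.4679 = 66.538 N/mm
δ = F/k_eq = 2450/66.538 = 36.821 mm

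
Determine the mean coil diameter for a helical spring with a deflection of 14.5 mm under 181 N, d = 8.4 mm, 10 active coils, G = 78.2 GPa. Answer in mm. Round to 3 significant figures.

73.1 mm

Required rate k = F/δ = 181/14.5 = 12.483 N/mm
D = (Gd⁴/(8N_a·k))^(1/3) = (78.2×10³·8.4⁴/(8·10·12.483))^(1/3)
  = (389873)^(1/3) = 73.0535 mm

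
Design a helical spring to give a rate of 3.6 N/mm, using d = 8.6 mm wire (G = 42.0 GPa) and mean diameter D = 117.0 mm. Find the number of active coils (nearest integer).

N_a = Gd⁴/(8D³k) = (42.0×10³ × 8.6⁴)/(8 × 117.0³ × 3.6)
    = 2.29743e+08 / 4.61265e+07 = 4.981 → 5 coils

5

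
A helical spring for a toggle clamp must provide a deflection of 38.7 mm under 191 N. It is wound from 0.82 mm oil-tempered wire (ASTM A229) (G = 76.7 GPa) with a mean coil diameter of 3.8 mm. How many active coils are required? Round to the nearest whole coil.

16

Required rate k = F/δ = 191/38.7 = 4.9354 N/mm
N_a = Gd⁴/(8D³k) = (76.7×10³ × 0.82⁴)/(8 × 3.8³ × 4.9354)
    = 34677.7 / 2166.52 = 16.01 → 16 coils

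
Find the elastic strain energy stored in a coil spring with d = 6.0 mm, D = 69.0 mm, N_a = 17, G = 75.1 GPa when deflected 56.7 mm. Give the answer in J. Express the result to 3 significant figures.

k = Gd⁴/(8D³N_a) = (75.1×10³)(6.0⁴)/(8·69.0³·17) = 2.1785 N/mm
U = ½kδ² = 0.5 × 2.1785 × 56.7² = 3501.8 N·mm = 3.5018 J

3.50 J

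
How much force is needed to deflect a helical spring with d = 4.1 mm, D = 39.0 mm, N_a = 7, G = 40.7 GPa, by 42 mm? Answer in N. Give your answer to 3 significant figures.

145 N

k = Gd⁴/(8D³N_a) = (40.7×10³)(4.1⁴)/(8·39.0³·7) = 3.4622 N/mm
F = k·δ = 3.4622 × 42 = 145.41 N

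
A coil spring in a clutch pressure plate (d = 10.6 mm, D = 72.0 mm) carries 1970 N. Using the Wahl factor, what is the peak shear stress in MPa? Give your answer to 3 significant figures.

Spring index C = D/d = 72.0/10.6 = 6.7925
K_W = (4C−1)/(4C−4) + 0.615/C = 26.170/23.170 + 0.0905 = 1.2200
τ₀ = 8FD/(πd³) = 8·1970·72.0/(π·10.6³) = 1.13472e+06/3741.7 = 303.26 MPa
τ_max = K·τ₀ = 1.2200 × 303.26 = 369.99 MPa

370 MPa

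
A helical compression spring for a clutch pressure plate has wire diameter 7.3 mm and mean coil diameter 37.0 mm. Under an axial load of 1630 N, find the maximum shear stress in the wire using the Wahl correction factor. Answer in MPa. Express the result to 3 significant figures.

Spring index C = D/d = 37.0/7.3 = 5.0685
K_W = (4C−1)/(4C−4) + 0.615/C = 19.274/16.274 + 0.1213 = 1.3057
τ₀ = 8FD/(πd³) = 8·1630·37.0/(π·7.3³) = 482480/1222.1 = 394.79 MPa
τ_max = K·τ₀ = 1.3057 × 394.79 = 515.46 MPa

515 MPa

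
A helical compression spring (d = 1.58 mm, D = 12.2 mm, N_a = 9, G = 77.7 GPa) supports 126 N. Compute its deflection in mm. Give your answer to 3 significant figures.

k = Gd⁴/(8D³N_a) = (77.7×10³)(1.58⁴)/(8·12.2³·9) = 3.7037 N/mm
δ = F/k = 126 / 3.7037 = 34.02 mm

34.0 mm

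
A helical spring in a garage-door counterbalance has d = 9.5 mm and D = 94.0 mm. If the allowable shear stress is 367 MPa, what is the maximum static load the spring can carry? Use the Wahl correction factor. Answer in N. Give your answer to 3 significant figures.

C = D/d = 94.0/9.5 = 9.8947
K_W = (4C−1)/(4C−4) + 0.615/C = 38.579/35.579 + 0.0622 = 1.1465
τ_max = K·8FD/(πd³) → F_max = τ_allow·πd³/(8DK)
F_max = 367·π·9.5³/(8·94.0·1.1465) = 9.8852e+05/862.15 = 1146.6 N

1150 N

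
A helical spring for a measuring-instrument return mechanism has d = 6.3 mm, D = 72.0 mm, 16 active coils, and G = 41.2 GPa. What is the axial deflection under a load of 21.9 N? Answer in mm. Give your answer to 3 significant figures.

k = Gd⁴/(8D³N_a) = (41.2×10³)(6.3⁴)/(8·72.0³·16) = 1.3585 N/mm
δ = F/k = 21.9 / 1.3585 = 16.121 mm

16.1 mm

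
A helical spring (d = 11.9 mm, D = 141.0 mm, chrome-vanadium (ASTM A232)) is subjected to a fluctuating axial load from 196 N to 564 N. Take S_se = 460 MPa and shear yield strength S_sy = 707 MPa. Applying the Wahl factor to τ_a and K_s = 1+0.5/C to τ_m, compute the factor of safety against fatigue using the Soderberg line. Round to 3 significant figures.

4.65

C = D/d = 141.0/11.9 = 11.8487; K_W = (4C−1)/(4C−4)+0.615/C = 1.1210; K_s = 1+0.5/C = 1.0422
F_a = (F_max−F_min)/2 = 184 N; F_m = (F_max+F_min)/2 = 380 N
τ_a = K_W·8F_aD/(πd³) = 1.1210 × 39.205 = 43.95 MPa
τ_m = K_s·8F_mD/(πd³) = 1.0422 × 80.966 = 84.383 MPa
Soderberg: 1/n_f = τ_a/S_se + τ_m/S_sy = 43.95/460 + 84.383/707 = 0.09554 + 0.11935 = 0.2149
n_f = 1/0.2149 = 4.653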